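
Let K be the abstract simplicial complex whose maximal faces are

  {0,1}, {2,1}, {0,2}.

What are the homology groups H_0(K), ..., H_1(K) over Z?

H_0 = Z,  H_1 = Z.

K has 3 vertices, 3 edges.
rank ∂_0 = 0, rank ∂_1 = 2 ⇒ b_0 = 3 − 0 − 2 = 1; all invariant factors of ∂_1 are 1 so no torsion. So H_0 ≅ Z.
rank ∂_1 = 2, rank ∂_2 = 0 ⇒ b_1 = 3 − 2 − 0 = 1. So H_1 ≅ Z.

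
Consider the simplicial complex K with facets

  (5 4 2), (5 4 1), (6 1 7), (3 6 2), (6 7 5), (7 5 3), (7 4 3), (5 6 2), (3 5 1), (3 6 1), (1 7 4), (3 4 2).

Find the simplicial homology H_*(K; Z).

H_0 = Z,  H_1 = Z/2,  H_2 = 0.

Order the vertices as 1 < 2 < 3 < 4 < 5 < 6 < 7. Listing each simplex with vertices in this order, K has dimension 2 with simplices:

  0-simplices (7): [1], [2], [3], [4], [5], [6], [7]
  1-simplices (18): [1,3], [1,4], [1,5], [1,6], [1,7], [2,3], [2,4], [2,5], [2,6], [3,4], [3,5], [3,6], [3,7], [4,5], [4,7], [5,6], [5,7], [6,7]
  2-simplices (12): [1,3,5], [1,3,6], [1,4,5], [1,4,7], [1,6,7], [2,3,4], [2,3,6], [2,4,5], [2,5,6], [3,4,7], [3,5,7], [5,6,7]

giving chain groups C_0 ≅ Z^7, C_1 ≅ Z^18, C_2 ≅ Z^12.

The boundary map ∂_1: C_1 → C_0 is given by ∂[p,q] = [q] − [p].
This gives a 7×18 integer matrix of rank 6; reducing to Smith normal form yields diagonal entries (1,1,1,1,1,1).

The boundary map ∂_2: C_2 → C_1 maps a triangle to the signed sum of its edges. For instance
  ∂[5,6,7] = [6,7] − [5,7] + [5,6],
  ∂[1,4,7] = [4,7] − [1,7] + [1,4].
As a 18×12 matrix over Z this has rank 12, with invariant factors (1,1,1,1,1,1,1,1,1,1,1,2).

Reading off H_k = ker ∂_k / im ∂_{k+1}:

  H_0: rank C_0 − rank ∂_1 = 7 − 6 = 1, and the invariant factors of ∂_1 are all 1, so H_0 = Z.
  H_1: rank ker ∂_1 − rank ∂_2 = (18 − 6) − 12 = 0, and ∂_2 has invariant factor 2 > 1, so H_1 = Z/2.
  H_2: rank ker ∂_2 − rank ∂_3 = (12 − 12) − 0 = 0, and there is no ∂_3, so H_2 = 0.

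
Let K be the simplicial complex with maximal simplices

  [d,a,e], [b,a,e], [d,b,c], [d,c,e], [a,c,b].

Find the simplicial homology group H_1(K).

We work with the vertex ordering a < b < c < d < e. The simplices of K, each written with vertices in increasing order, are:

  0-simplices (5): a, b, c, d, e
  1-simplices (10): ab, ac, ad, ae, bc, bd, be, cd, ce, de
  2-simplices (5): abc, abe, ade, bcd, cde

Hence C_0 ≅ Z^5, C_1 ≅ Z^10, C_2 ≅ Z^5.

∂_1: C_1 → C_0 maps an edge to its endpoints' difference, ∂[p,q] = q − p. For instance
  ∂be = e − b.
The 5×10 boundary matrix has rank 4 and Smith normal form diag(1,1,1,1).

∂_2: C_2 → C_1 acts by ∂[p,q,r] = [q,r] − [p,r] + [p,q]. For instance
  ∂cde = de − ce + cd,
  ∂abc = bc − ac + ab.
The resulting 10×5 matrix has rank 5, and its Smith normal form has invariant factors (1,1,1,1,1).

From H_k ≅ ker(∂_k) / im(∂_{k+1}) we obtain:

  H_1: rank ker ∂_1 − rank ∂_2 = (10 − 4) − 5 = 1, and the invariant factors of ∂_2 are all 1, so H_1 = Z.

(K is a triangulation of the Möbius band.)

H_1 = Z.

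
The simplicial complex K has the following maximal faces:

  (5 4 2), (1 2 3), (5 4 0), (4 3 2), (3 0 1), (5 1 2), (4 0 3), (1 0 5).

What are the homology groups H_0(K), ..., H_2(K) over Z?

Fix the vertex order 0 < 1 < 2 < 3 < 4 < 5 and write every simplex with vertices in increasing order. Then dim K = 2 and the simplices of K are:

  0-simplices (6): [0], [1], [2], [3], [4], [5]
  1-simplices (12): [0,1], [0,3], [0,4], [0,5], [1,2], [1,3], [1,5], [2,3], [2,4], [2,5], [3,4], [4,5]
  2-simplices (8): [0,1,3], [0,1,5], [0,3,4], [0,4,5], [1,2,3], [1,2,5], [2,3,4], [2,4,5]

so the chain groups are C_0 ≅ Z^6, C_1 ≅ Z^12, C_2 ≅ Z^8.

∂_1: C_1 → C_0 is given by ∂[p,q] = [q] − [p].
The resulting 6×12 matrix has rank 5, and its Smith normal form has invariant factors (1,1,1,1,1).

The boundary map ∂_2: C_2 → C_1 acts by ∂[p,q,r] = [q,r] − [p,r] + [p,q]. For instance
  ∂[0,4,5] = [4,5] − [0,5] + [0,4],
  ∂[2,4,5] = [4,5] − [2,5] + [2,4].
This gives a 12×8 integer matrix of rank 7; reducing to Smith normal form yields diagonal entries (1,1,1,1,1,1,1).

From H_k ≅ ker(∂_k) / im(∂_{k+1}) we obtain:

  H_0: rank C_0 − rank ∂_1 = 6 − 5 = 1, and the invariant factors of ∂_1 are all 1, so H_0 = Z.
  H_1: rank ker ∂_1 − rank ∂_2 = (12 − 5) − 7 = 0, and the invariant factors of ∂_2 are all 1, so H_1 = 0.
  H_2: rank ker ∂_2 − rank ∂_3 = (8 − 7) − 0 = 1, and there is no ∂_3, so H_2 = Z.

H_0 = Z,  H_1 = 0,  H_2 = Z.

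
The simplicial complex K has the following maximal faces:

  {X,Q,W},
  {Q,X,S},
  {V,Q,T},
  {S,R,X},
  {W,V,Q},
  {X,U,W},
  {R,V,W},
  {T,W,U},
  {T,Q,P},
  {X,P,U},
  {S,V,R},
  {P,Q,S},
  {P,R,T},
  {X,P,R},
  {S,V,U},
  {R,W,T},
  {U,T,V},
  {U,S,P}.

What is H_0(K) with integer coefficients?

Take the total order P < Q < R < S < T < U < V < W < X on the vertex set. Then K (dimension 2) consists of the simplices:

  0-simplices (9): P, Q, R, S, T, U, V, W, X
  1-simplices (27): PQ, PR, PS, PT, PU, PX, QS, QT, QV, QW, QX, RS, RT, RV, RW, RX, SU, SV, SX, TU, TV, TW, UV, UW, UX, VW, WX
  2-simplices (18): PQS, PQT, PRT, PRX, PSU, PUX, QSX, QTV, QVW, QWX, RSV, RSX, RTW, RVW, SUV, TUV, TUW, UWX

Hence C_0 ≅ Z^9, C_1 ≅ Z^27, C_2 ≅ Z^18.

Boundary ∂_1: C_1 → C_0 sends each edge [p,q] (with p < q) to q − p.
The 9×27 boundary matrix has rank 8 and Smith normal form diag(1,1,1,1,1,1,1,1).

Boundary ∂_2: C_2 → C_1 acts by ∂[p,q,r] = [q,r] − [p,r] + [p,q]. For instance
  ∂PQS = QS − PS + PQ,
  ∂TUV = UV − TV + TU.
The 27×18 boundary matrix has rank 18 and Smith normal form diag(1,1,1,1,1,1,1,1,1,1,1,1,1,1,1,1,1,2).

Computing H_k = (kernel of ∂_k) / (image of ∂_{k+1}):

  H_0: rank C_0 − rank ∂_1 = 9 − 8 = 1, and the invariant factors of ∂_1 are all 1, so H_0 = Z.

H_0 ≅ Z.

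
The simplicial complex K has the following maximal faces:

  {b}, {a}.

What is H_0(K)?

H_0 ≅ Z^2.

Take the total order a < b on the vertex set. Then K (dimension 0) consists of the simplices:

  0-simplices (2): a, b

so the chain groups are C_0 ≅ Z^2.

Now H_k = ker ∂_k / im ∂_{k+1}, so:

  H_0: rank C_0 − rank ∂_1 = 2 − 0 = 2, and there is no ∂_1, so H_0 ≅ Z^2.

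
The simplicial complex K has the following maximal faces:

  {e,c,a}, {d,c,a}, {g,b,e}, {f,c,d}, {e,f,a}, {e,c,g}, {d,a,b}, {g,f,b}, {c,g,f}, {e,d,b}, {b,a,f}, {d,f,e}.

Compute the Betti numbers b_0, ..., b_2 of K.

K has 7 vertices, 18 edges, 12 triangles.
rank ∂_0 = 0, rank ∂_1 = 6 ⇒ b_0 = 7 − 0 − 6 = 1; all invariant factors of ∂_1 are 1 so no torsion. So H_0 = Z.
rank ∂_1 = 6, rank ∂_2 = 12 ⇒ b_1 = 18 − 6 − 12 = 0; ∂_2 has invariant factor(s) [2] giving torsion. So H_1 = Z/2.
rank ∂_2 = 12, rank ∂_3 = 0 ⇒ b_2 = 12 − 12 − 0 = 0. So H_2 = 0.

b_0 = 1, b_1 = 0, b_2 = 0.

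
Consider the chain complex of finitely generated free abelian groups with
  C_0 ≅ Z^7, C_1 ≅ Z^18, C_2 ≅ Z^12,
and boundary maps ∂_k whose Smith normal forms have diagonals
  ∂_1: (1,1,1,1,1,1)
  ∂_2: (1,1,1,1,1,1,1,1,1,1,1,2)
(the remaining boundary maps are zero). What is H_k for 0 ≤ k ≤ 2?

H_0 ≅ Z,  H_1 ≅ Z/2,  H_2 = 0.

H_0: b_0 = 7 − 0 − 6 = 1; torsion from ∂_1 factors > 1: none. So H_0 ≅ Z.
H_1: b_1 = 18 − 6 − 12 = 0; torsion from ∂_2 factors > 1: [2]. So H_1 ≅ Z/2.
H_2: b_2 = 12 − 12 − 0 = 0; torsion from ∂_3 factors > 1: none. So H_2 ≅ 0.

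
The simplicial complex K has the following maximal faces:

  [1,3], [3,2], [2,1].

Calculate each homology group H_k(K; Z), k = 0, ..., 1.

Fix the vertex order 1 < 2 < 3 and write every simplex with vertices in increasing order. Then dim K = 1 and the simplices of K are:

  0-simplices (3): [1], [2], [3]
  1-simplices (3): [1,2], [1,3], [2,3]

giving chain groups C_0 ≅ Z^3, C_1 ≅ Z^3.

Boundary ∂_1: C_1 → C_0 is given by ∂[p,q] = [q] − [p]. For instance
  ∂[2,3] = [3] − [2].
The 3×3 boundary matrix has rank 2 and Smith normal form diag(1,1).

Computing H_k = (kernel of ∂_k) / (image of ∂_{k+1}):

  H_0: rank C_0 − rank ∂_1 = 3 − 2 = 1, and the invariant factors of ∂_1 are all 1, so H_0 ≅ Z.
  H_1: rank ker ∂_1 − rank ∂_2 = (3 − 2) − 0 = 1, and there is no ∂_2, so H_1 ≅ Z.

As a check, the Euler characteristic is 3 − 3 = 0, which agrees with 1 − 1 = 0.

H_0 ≅ Z,  H_1 ≅ Z.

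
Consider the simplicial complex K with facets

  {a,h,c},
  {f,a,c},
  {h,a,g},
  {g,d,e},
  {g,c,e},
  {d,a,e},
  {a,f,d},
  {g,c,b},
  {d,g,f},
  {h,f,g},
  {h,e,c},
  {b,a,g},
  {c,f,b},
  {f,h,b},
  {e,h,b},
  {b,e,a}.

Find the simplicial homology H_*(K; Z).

H_0 ≅ Z,  H_1 ≅ Z^2,  H_2 ≅ Z.

Take the total order a < b < c < d < e < f < g < h on the vertex set. Then K (dimension 2) consists of the simplices:

  0-simplices (8): a, b, c, d, e, f, g, h
  1-simplices (24): ab, ac, ad, ae, af, ag, ah, bc, be, bf, bg, bh, ce, cf, cg, ch, de, df, dg, eg, eh, fg, fh, gh
  2-simplices (16): abe, abg, acf, ach, ade, adf, agh, bcf, bcg, beh, bfh, ceg, ceh, deg, dfg, fgh

Hence C_0 ≅ Z^8, C_1 ≅ Z^24, C_2 ≅ Z^16.

Boundary ∂_1: C_1 → C_0 maps an edge to its endpoints' difference, ∂[p,q] = q − p. For instance
  ∂fh = h − f.
As a 8×24 matrix over Z this has rank 7, with invariant factors (1,1,1,1,1,1,1).

Boundary ∂_2: C_2 → C_1 sends each 2-simplex [p,q,r] to [q,r] − [p,r] + [p,q]. For instance
  ∂abg = bg − ag + ab,
  ∂ceg = eg − cg + ce.
The resulting 24×16 matrix has rank 15, and its Smith normal form has invariant factors (1,1,1,1,1,1,1,1,1,1,1,1,1,1,1).

Reading off H_k = ker ∂_k / im ∂_{k+1}:

  H_0: rank C_0 − rank ∂_1 = 8 − 7 = 1, and the invariant factors of ∂_1 are all 1, so H_0 = Z.
  H_1: rank ker ∂_1 − rank ∂_2 = (24 − 7) − 15 = 2, and the invariant factors of ∂_2 are all 1, so H_1 = Z^2.
  H_2: rank ker ∂_2 − rank ∂_3 = (16 − 15) − 0 = 1, and there is no ∂_3, so H_2 = Z.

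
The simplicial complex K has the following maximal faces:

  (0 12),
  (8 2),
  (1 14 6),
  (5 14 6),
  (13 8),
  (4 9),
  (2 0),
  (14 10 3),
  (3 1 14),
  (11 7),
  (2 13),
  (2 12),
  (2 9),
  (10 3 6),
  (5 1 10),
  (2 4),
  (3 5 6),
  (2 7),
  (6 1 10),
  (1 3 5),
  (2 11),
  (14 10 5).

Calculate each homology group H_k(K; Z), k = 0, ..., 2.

Order the vertices as 0 < 1 < 2 < 3 < 4 < 5 < 6 < 7 < 8 < 9 < 10 < 11 < 12 < 13 < 14. Listing each simplex with vertices in this order, K has dimension 2 with simplices:

  0-simplices (15): [0], [1], [2], [3], [4], [5], [6], [7], [8], [9], [10], [11], [12], [13], [14]
  1-simplices (27): (27 of them)
  2-simplices (10): [1,3,5], [1,3,14], [1,5,10], [1,6,10], [1,6,14], [3,5,6], [3,6,10], [3,10,14], [5,6,14], [5,10,14]

so the chain groups are C_0 ≅ Z^15, C_1 ≅ Z^27, C_2 ≅ Z^10.

∂_1: C_1 → C_0 maps an edge to its endpoints' difference, ∂[p,q] = q − p. For instance
  ∂[1,10] = [10] − [1].
The 15×27 boundary matrix has rank 13 and Smith normal form diag(1,1,1,1,1,1,1,1,1,1,1,1,1).

The boundary map ∂_2: C_2 → C_1 sends each 2-simplex [p,q,r] to [q,r] − [p,r] + [p,q]. For instance
  ∂[3,6,10] = [6,10] − [3,10] + [3,6],
  ∂[3,10,14] = [10,14] − [3,14] + [3,10].
The 27×10 boundary matrix has rank 10 and Smith normal form diag(1,1,1,1,1,1,1,1,1,2).

From H_k ≅ ker(∂_k) / im(∂_{k+1}) we obtain:

  H_0: rank C_0 − rank ∂_1 = 15 − 13 = 2, and the invariant factors of ∂_1 are all 1, so H_0 ≅ Z^2.
  H_1: rank ker ∂_1 − rank ∂_2 = (27 − 13) − 10 = 4, and ∂_2 has invariant factor 2 > 1, so H_1 ≅ Z^4 ⊕ Z/2.
  H_2: rank ker ∂_2 − rank ∂_3 = (10 − 10) − 0 = 0, and there is no ∂_3, so H_2 ≅ 0.

H_0 = Z^2,  H_1 = Z^4 ⊕ Z/2,  H_2 = 0.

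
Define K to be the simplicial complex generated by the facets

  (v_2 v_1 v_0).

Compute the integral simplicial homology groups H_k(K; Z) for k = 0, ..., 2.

H_0 = Z,  H_1 = 0,  H_2 = 0.

Order the vertices as v_0 < v_1 < v_2. Listing each simplex with vertices in this order, K has dimension 2 with simplices:

  0-simplices (3): [v_0], [v_1], [v_2]
  1-simplices (3): [v_0,v_1], [v_0,v_2], [v_1,v_2]
  2-simplices (1): [v_0,v_1,v_2]

giving chain groups C_0 ≅ Z^3, C_1 ≅ Z^3, C_2 ≅ Z^1.

∂_1: C_1 → C_0 maps an edge to its endpoints' difference, ∂[p,q] = q − p. For instance
  ∂[v_1,v_2] = [v_2] − [v_1].
The 3×3 boundary matrix has rank 2 and Smith normal form diag(1,1).

Boundary ∂_2: C_2 → C_1 acts by ∂[p,q,r] = [q,r] − [p,r] + [p,q]. For instance
  ∂[v_0,v_1,v_2] = [v_1,v_2] − [v_0,v_2] + [v_0,v_1].
The 3×1 boundary matrix has rank 1 and Smith normal form diag(1).

Computing H_k = (kernel of ∂_k) / (image of ∂_{k+1}):

  H_0: rank C_0 − rank ∂_1 = 3 − 2 = 1, and the invariant factors of ∂_1 are all 1, so H_0 ≅ Z.
  H_1: rank ker ∂_1 − rank ∂_2 = (3 − 2) − 1 = 0, and the invariant factors of ∂_2 are all 1, so H_1 ≅ 0.
  H_2: rank ker ∂_2 − rank ∂_3 = (1 − 1) − 0 = 0, and there is no ∂_3, so H_2 ≅ 0.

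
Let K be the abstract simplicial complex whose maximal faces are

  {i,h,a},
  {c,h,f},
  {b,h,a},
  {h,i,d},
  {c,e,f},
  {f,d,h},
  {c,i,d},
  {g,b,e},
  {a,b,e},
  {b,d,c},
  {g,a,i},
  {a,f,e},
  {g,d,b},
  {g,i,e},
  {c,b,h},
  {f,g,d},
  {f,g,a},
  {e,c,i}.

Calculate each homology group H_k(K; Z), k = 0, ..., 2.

H_0 ≅ Z,  H_1 ≅ Z × Z/2,  H_2 = 0.

K has 9 vertices, 27 edges, 18 triangles.
rank ∂_0 = 0, rank ∂_1 = 8 ⇒ b_0 = 9 − 0 − 8 = 1; all invariant factors of ∂_1 are 1 so no torsion. So H_0 ≅ Z.
rank ∂_1 = 8, rank ∂_2 = 18 ⇒ b_1 = 27 − 8 − 18 = 1; ∂_2 has invariant factor(s) [2] giving torsion. So H_1 ≅ Z × Z/2.
rank ∂_2 = 18, rank ∂_3 = 0 ⇒ b_2 = 18 − 18 − 0 = 0. So H_2 ≅ 0.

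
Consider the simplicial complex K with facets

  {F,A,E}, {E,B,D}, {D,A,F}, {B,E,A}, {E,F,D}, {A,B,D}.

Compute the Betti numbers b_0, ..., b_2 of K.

Take the total order A < B < D < E < F on the vertex set. Then K (dimension 2) consists of the simplices:

  0-simplices (5): A, B, D, E, F
  1-simplices (9): AB, AD, AE, AF, BD, BE, DE, DF, EF
  2-simplices (6): ABD, ABE, ADF, AEF, BDE, DEF

giving chain groups C_0 ≅ Z^5, C_1 ≅ Z^9, C_2 ≅ Z^6.

The boundary map ∂_1: C_1 → C_0 is given by ∂[p,q] = [q] − [p].
As a 5×9 matrix over Z this has rank 4, with invariant factors (1,1,1,1).

Boundary ∂_2: C_2 → C_1 maps a triangle to the signed sum of its edges. For instance
  ∂DEF = EF − DF + DE,
  ∂ABE = BE − AE + AB.
As a 9×6 matrix over Z this has rank 5, with invariant factors (1,1,1,1,1).

From H_k ≅ ker(∂_k) / im(∂_{k+1}) we obtain:

  H_0: rank C_0 − rank ∂_1 = 5 − 4 = 1, and the invariant factors of ∂_1 are all 1, so H_0 = Z.
  H_1: rank ker ∂_1 − rank ∂_2 = (9 − 4) − 5 = 0, and the invariant factors of ∂_2 are all 1, so H_1 = 0.
  H_2: rank ker ∂_2 − rank ∂_3 = (6 − 5) − 0 = 1, and there is no ∂_3, so H_2 = Z.

(K is a triangulation of the 2-sphere S^2.)

Hence the Betti numbers are b_0 = 1, b_1 = 0, b_2 = 1.

b_0 = 1, b_1 = 0, b_2 = 1.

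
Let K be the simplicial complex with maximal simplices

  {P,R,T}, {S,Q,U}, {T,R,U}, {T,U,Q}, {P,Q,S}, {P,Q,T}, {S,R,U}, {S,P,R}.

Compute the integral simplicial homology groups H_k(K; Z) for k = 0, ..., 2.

H_0 = Z,  H_1 = 0,  H_2 = Z.

Order the vertices as P < Q < R < S < T < U. Listing each simplex with vertices in this order, K has dimension 2 with simplices:

  0-simplices (6): P, Q, R, S, T, U
  1-simplices (12): PQ, PR, PS, PT, QS, QT, QU, RS, RT, RU, SU, TU
  2-simplices (8): PQS, PQT, PRS, PRT, QSU, QTU, RSU, RTU

giving chain groups C_0 ≅ Z^6, C_1 ≅ Z^12, C_2 ≅ Z^8.

The boundary map ∂_1: C_1 → C_0 maps an edge to its endpoints' difference, ∂[p,q] = q − p.
The 6×12 boundary matrix has rank 5 and Smith normal form diag(1,1,1,1,1).

∂_2: C_2 → C_1 acts by ∂[p,q,r] = [q,r] − [p,r] + [p,q]. For instance
  ∂QTU = TU − QU + QT,
  ∂RTU = TU − RU + RT.
The 12×8 boundary matrix has rank 7 and Smith normal form diag(1,1,1,1,1,1,1).

Now H_k = ker ∂_k / im ∂_{k+1}, so:

  H_0: rank C_0 − rank ∂_1 = 6 − 5 = 1, and the invariant factors of ∂_1 are all 1, so H_0 = Z.
  H_1: rank ker ∂_1 − rank ∂_2 = (12 − 5) − 7 = 0, and the invariant factors of ∂_2 are all 1, so H_1 = 0.
  H_2: rank ker ∂_2 − rank ∂_3 = (8 − 7) − 0 = 1, and there is no ∂_3, so H_2 = Z.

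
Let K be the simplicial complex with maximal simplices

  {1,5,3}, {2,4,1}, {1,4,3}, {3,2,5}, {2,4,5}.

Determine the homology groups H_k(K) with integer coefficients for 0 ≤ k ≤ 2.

Fix the vertex order 1 < 2 < 3 < 4 < 5 and write every simplex with vertices in increasing order. Then dim K = 2 and the simplices of K are:

  0-simplices (5): [1], [2], [3], [4], [5]
  1-simplices (10): [1,2], [1,3], [1,4], [1,5], [2,3], [2,4], [2,5], [3,4], [3,5], [4,5]
  2-simplices (5): [1,2,4], [1,3,4], [1,3,5], [2,3,5], [2,4,5]

Hence C_0 ≅ Z^5, C_1 ≅ Z^10, C_2 ≅ Z^5.

∂_1: C_1 → C_0 is given by ∂[p,q] = [q] − [p].
The 5×10 boundary matrix has rank 4 and Smith normal form diag(1,1,1,1).

Boundary ∂_2: C_2 → C_1 maps a triangle to the signed sum of its edges. For instance
  ∂[1,2,4] = [2,4] − [1,4] + [1,2],
  ∂[1,3,5] = [3,5] − [1,5] + [1,3].
The resulting 10×5 matrix has rank 5, and its Smith normal form has invariant factors (1,1,1,1,1).

Computing H_k = (kernel of ∂_k) / (image of ∂_{k+1}):

  H_0: rank C_0 − rank ∂_1 = 5 − 4 = 1, and the invariant factors of ∂_1 are all 1, so H_0 = Z.
  H_1: rank ker ∂_1 − rank ∂_2 = (10 − 4) − 5 = 1, and the invariant factors of ∂_2 are all 1, so H_1 = Z.
  H_2: rank ker ∂_2 − rank ∂_3 = (5 − 5) − 0 = 0, and there is no ∂_3, so H_2 = 0.

H_0 = Z,  H_1 = Z,  H_2 = 0.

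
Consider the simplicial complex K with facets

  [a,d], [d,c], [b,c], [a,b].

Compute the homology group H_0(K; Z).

H_0 = Z.

Fix the vertex order a < b < c < d and write every simplex with vertices in increasing order. Then dim K = 1 and the simplices of K are:

  0-simplices (4): a, b, c, d
  1-simplices (4): ab, ad, bc, cd

so the chain groups are C_0 ≅ Z^4, C_1 ≅ Z^4.

Boundary ∂_1: C_1 → C_0 maps an edge to its endpoints' difference, ∂[p,q] = q − p. For instance
  ∂ab = b − a.
The resulting 4×4 matrix has rank 3, and its Smith normal form has invariant factors (1,1,1).

Reading off H_k = ker ∂_k / im ∂_{k+1}:

  H_0: rank C_0 − rank ∂_1 = 4 − 3 = 1, and the invariant factors of ∂_1 are all 1, so H_0 = Z.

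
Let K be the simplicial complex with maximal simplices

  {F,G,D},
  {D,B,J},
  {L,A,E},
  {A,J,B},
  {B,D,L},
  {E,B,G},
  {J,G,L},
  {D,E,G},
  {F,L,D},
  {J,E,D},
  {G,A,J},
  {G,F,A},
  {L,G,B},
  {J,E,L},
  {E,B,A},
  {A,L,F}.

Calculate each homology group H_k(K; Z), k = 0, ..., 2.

Fix the vertex order A < B < D < E < F < G < J < L and write every simplex with vertices in increasing order. Then dim K = 2 and the simplices of K are:

  0-simplices (8): A, B, D, E, F, G, J, L
  1-simplices (24): AB, AE, AF, AG, AJ, AL, BD, BE, BG, BJ, BL, DE, DF, DG, DJ, DL, EG, EJ, EL, FG, FL, GJ, GL, JL
  2-simplices (16): ABE, ABJ, AEL, AFG, AFL, AGJ, BDJ, BDL, BEG, BGL, DEG, DEJ, DFG, DFL, EJL, GJL

giving chain groups C_0 ≅ Z^8, C_1 ≅ Z^24, C_2 ≅ Z^16.

Boundary ∂_1: C_1 → C_0 sends each edge [p,q] (with p < q) to q − p.
The resulting 8×24 matrix has rank 7, and its Smith normal form has invariant factors (1,1,1,1,1,1,1).

The boundary map ∂_2: C_2 → C_1 sends each 2-simplex [p,q,r] to [q,r] − [p,r] + [p,q]. For instance
  ∂BGL = GL − BL + BG,
  ∂AGJ = GJ − AJ + AG.
As a 24×16 matrix over Z this has rank 15, with invariant factors (1,1,1,1,1,1,1,1,1,1,1,1,1,1,1).

From H_k ≅ ker(∂_k) / im(∂_{k+1}) we obtain:

  H_0: rank C_0 − rank ∂_1 = 8 − 7 = 1, and the invariant factors of ∂_1 are all 1, so H_0 ≅ Z.
  H_1: rank ker ∂_1 − rank ∂_2 = (24 − 7) − 15 = 2, and the invariant factors of ∂_2 are all 1, so H_1 ≅ Z^2.
  H_2: rank ker ∂_2 − rank ∂_3 = (16 − 15) − 0 = 1, and there is no ∂_3, so H_2 ≅ Z.

(K is a triangulation of the torus T^2.)

H_0 = Z,  H_1 = Z^2,  H_2 = Z.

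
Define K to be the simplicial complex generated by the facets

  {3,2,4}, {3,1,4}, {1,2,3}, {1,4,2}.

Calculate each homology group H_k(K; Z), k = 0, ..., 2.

H_0 = Z,  H_1 = 0,  H_2 = Z.

Fix the vertex order 1 < 2 < 3 < 4 and write every simplex with vertices in increasing order. Then dim K = 2 and the simplices of K are:

  0-simplices (4): [1], [2], [3], [4]
  1-simplices (6): [1,2], [1,3], [1,4], [2,3], [2,4], [3,4]
  2-simplices (4): [1,2,3], [1,2,4], [1,3,4], [2,3,4]

so the chain groups are C_0 ≅ Z^4, C_1 ≅ Z^6, C_2 ≅ Z^4.

The boundary map ∂_1: C_1 → C_0 is given by ∂[p,q] = [q] − [p]. For instance
  ∂[1,4] = [4] − [1].
The 4×6 boundary matrix has rank 3 and Smith normal form diag(1,1,1).

The boundary map ∂_2: C_2 → C_1 sends each 2-simplex [p,q,r] to [q,r] − [p,r] + [p,q]. For instance
  ∂[2,3,4] = [3,4] − [2,4] + [2,3],
  ∂[1,2,3] = [2,3] − [1,3] + [1,2].
This gives a 6×4 integer matrix of rank 3; reducing to Smith normal form yields diagonal entries (1,1,1).

Now H_k = ker ∂_k / im ∂_{k+1}, so:

  H_0: rank C_0 − rank ∂_1 = 4 − 3 = 1, and the invariant factors of ∂_1 are all 1, so H_0 ≅ Z.
  H_1: rank ker ∂_1 − rank ∂_2 = (6 − 3) − 3 = 0, and the invariant factors of ∂_2 are all 1, so H_1 ≅ 0.
  H_2: rank ker ∂_2 − rank ∂_3 = (4 − 3) − 0 = 1, and there is no ∂_3, so H_2 ≅ Z.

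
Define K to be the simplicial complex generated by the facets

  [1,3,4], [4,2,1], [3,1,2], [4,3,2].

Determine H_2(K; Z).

H_2 ≅ Z.

Fix the vertex order 1 < 2 < 3 < 4 and write every simplex with vertices in increasing order. Then dim K = 2 and the simplices of K are:

  0-simplices (4): [1], [2], [3], [4]
  1-simplices (6): [1,2], [1,3], [1,4], [2,3], [2,4], [3,4]
  2-simplices (4): [1,2,3], [1,2,4], [1,3,4], [2,3,4]

giving chain groups C_0 ≅ Z^4, C_1 ≅ Z^6, C_2 ≅ Z^4.

∂_1: C_1 → C_0 maps an edge to its endpoints' difference, ∂[p,q] = q − p. For instance
  ∂[1,3] = [3] − [1].
As a 4×6 matrix over Z this has rank 3, with invariant factors (1,1,1).

The boundary map ∂_2: C_2 → C_1 sends each 2-simplex [p,q,r] to [q,r] − [p,r] + [p,q]. For instance
  ∂[1,2,3] = [2,3] − [1,3] + [1,2],
  ∂[1,3,4] = [3,4] − [1,4] + [1,3].
As a 6×4 matrix over Z this has rank 3, with invariant factors (1,1,1).

Now H_k = ker ∂_k / im ∂_{k+1}, so:

  H_2: rank ker ∂_2 − rank ∂_3 = (4 − 3) − 0 = 1, and there is no ∂_3, so H_2 ≅ Z.

(K is a triangulation of the 2-sphere S^2.)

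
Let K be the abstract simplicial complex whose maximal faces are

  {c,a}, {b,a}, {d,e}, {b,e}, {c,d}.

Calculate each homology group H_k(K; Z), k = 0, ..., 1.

H_0 ≅ Z,  H_1 ≅ Z.

Fix the vertex order a < b < c < d < e and write every simplex with vertices in increasing order. Then dim K = 1 and the simplices of K are:

  0-simplices (5): a, b, c, d, e
  1-simplices (5): ab, ac, be, cd, de

so the chain groups are C_0 ≅ Z^5, C_1 ≅ Z^5.

Boundary ∂_1: C_1 → C_0 is given by ∂[p,q] = [q] − [p]. For instance
  ∂cd = d − c.
As a 5×5 matrix over Z this has rank 4, with invariant factors (1,1,1,1).

Computing H_k = (kernel of ∂_k) / (image of ∂_{k+1}):

  H_0: rank C_0 − rank ∂_1 = 5 − 4 = 1, and the invariant factors of ∂_1 are all 1, so H_0 ≅ Z.
  H_1: rank ker ∂_1 − rank ∂_2 = (5 − 4) − 0 = 1, and there is no ∂_2, so H_1 ≅ Z.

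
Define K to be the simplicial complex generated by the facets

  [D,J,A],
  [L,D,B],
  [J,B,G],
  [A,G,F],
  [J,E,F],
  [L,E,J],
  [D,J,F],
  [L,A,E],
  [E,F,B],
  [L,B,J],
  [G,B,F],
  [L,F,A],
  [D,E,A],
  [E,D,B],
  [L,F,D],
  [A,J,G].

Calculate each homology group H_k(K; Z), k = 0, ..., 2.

Fix the vertex order A < B < D < E < F < G < J < L and write every simplex with vertices in increasing order. Then dim K = 2 and the simplices of K are:

  0-simplices (8): A, B, D, E, F, G, J, L
  1-simplices (24): AD, AE, AF, AG, AJ, AL, BD, BE, BF, BG, BJ, BL, DE, DF, DJ, DL, EF, EJ, EL, FG, FJ, FL, GJ, JL
  2-simplices (16): ADE, ADJ, AEL, AFG, AFL, AGJ, BDE, BDL, BEF, BFG, BGJ, BJL, DFJ, DFL, EFJ, EJL

Hence C_0 ≅ Z^8, C_1 ≅ Z^24, C_2 ≅ Z^16.

∂_1: C_1 → C_0 is given by ∂[p,q] = [q] − [p].
This gives a 8×24 integer matrix of rank 7; reducing to Smith normal form yields diagonal entries (1,1,1,1,1,1,1).

∂_2: C_2 → C_1 sends each 2-simplex [p,q,r] to [q,r] − [p,r] + [p,q]. For instance
  ∂EJL = JL − EL + EJ,
  ∂AEL = EL − AL + AE.
This gives a 24×16 integer matrix of rank 15; reducing to Smith normal form yields diagonal entries (1,1,1,1,1,1,1,1,1,1,1,1,1,1,1).

Now H_k = ker ∂_k / im ∂_{k+1}, so:

  H_0: rank C_0 − rank ∂_1 = 8 − 7 = 1, and the invariant factors of ∂_1 are all 1, so H_0 = Z.
  H_1: rank ker ∂_1 − rank ∂_2 = (24 − 7) − 15 = 2, and the invariant factors of ∂_2 are all 1, so H_1 = Z^2.
  H_2: rank ker ∂_2 − rank ∂_3 = (16 − 15) − 0 = 1, and there is no ∂_3, so H_2 = Z.

H_0 ≅ Z,  H_1 ≅ Z^2,  H_2 ≅ Z.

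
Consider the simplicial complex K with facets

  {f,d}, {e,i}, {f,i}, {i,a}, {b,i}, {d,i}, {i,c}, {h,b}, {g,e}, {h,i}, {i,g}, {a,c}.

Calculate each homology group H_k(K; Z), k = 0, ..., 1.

K has 9 vertices, 12 edges.
rank ∂_0 = 0, rank ∂_1 = 8 ⇒ b_0 = 9 − 0 − 8 = 1; all invariant factors of ∂_1 are 1 so no torsion. So H_0 = Z.
rank ∂_1 = 8, rank ∂_2 = 0 ⇒ b_1 = 12 − 8 − 0 = 4. So H_1 = Z^4.

H_0 ≅ Z,  H_1 ≅ Z^4.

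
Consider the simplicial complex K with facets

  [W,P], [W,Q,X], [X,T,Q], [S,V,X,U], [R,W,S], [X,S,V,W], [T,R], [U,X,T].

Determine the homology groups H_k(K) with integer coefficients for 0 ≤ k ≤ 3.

H_0 = Z,  H_1 = Z,  H_2 = 0,  H_3 = 0.

Fix the vertex order P < Q < R < S < T < U < V < W < X and write every simplex with vertices in increasing order. Then dim K = 3 and the simplices of K are:

  0-simplices (9): P, Q, R, S, T, U, V, W, X
  1-simplices (18): PW, QT, QW, QX, RS, RT, RW, SU, SV, SW, SX, TU, TX, UV, UX, VW, VX, WX
  2-simplices (11): QTX, QWX, RSW, SUV, SUX, SVW, SVX, SWX, TUX, UVX, VWX
  3-simplices (2): SUVX, SVWX

Hence C_0 ≅ Z^9, C_1 ≅ Z^18, C_2 ≅ Z^11, C_3 ≅ Z^2.

∂_1: C_1 → C_0 maps an edge to its endpoints' difference, ∂[p,q] = q − p.
The resulting 9×18 matrix has rank 8, and its Smith normal form has invariant factors (1,1,1,1,1,1,1,1).

The boundary map ∂_2: C_2 → C_1 maps a triangle to the signed sum of its edges. For instance
  ∂UVX = VX − UX + UV,
  ∂QWX = WX − QX + QW.
As a 18×11 matrix over Z this has rank 9, with invariant factors (1,1,1,1,1,1,1,1,1).

Boundary ∂_3: C_3 → C_2 sends each 3-simplex σ to the alternating sum Σ_i (−1)^i (σ with its i-th vertex removed). For instance
  ∂SVWX = VWX − SWX + SVX − SVW,
  ∂SUVX = UVX − SVX + SUX − SUV.
The 11×2 boundary matrix has rank 2 and Smith normal form diag(1,1).

Reading off H_k = ker ∂_k / im ∂_{k+1}:

  H_0: rank C_0 − rank ∂_1 = 9 − 8 = 1, and the invariant factors of ∂_1 are all 1, so H_0 ≅ Z.
  H_1: rank ker ∂_1 − rank ∂_2 = (18 − 8) − 9 = 1, and the invariant factors of ∂_2 are all 1, so H_1 ≅ Z.
  H_2: rank ker ∂_2 − rank ∂_3 = (11 − 9) − 2 = 0, and the invariant factors of ∂_3 are all 1, so H_2 ≅ 0.
  H_3: rank ker ∂_3 − rank ∂_4 = (2 − 2) − 0 = 0, and there is no ∂_4, so H_3 ≅ 0.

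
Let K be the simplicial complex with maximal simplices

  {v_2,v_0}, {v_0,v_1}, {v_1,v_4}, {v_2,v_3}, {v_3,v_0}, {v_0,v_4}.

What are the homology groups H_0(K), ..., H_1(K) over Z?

Take the total order v_0 < v_1 < v_2 < v_3 < v_4 on the vertex set. Then K (dimension 1) consists of the simplices:

  0-simplices (5): [v_0], [v_1], [v_2], [v_3], [v_4]
  1-simplices (6): [v_0,v_1], [v_0,v_2], [v_0,v_3], [v_0,v_4], [v_1,v_4], [v_2,v_3]

giving chain groups C_0 ≅ Z^5, C_1 ≅ Z^6.

∂_1: C_1 → C_0 sends each edge [p,q] (with p < q) to q − p. For instance
  ∂[v_0,v_3] = [v_3] − [v_0].
The 5×6 boundary matrix has rank 4 and Smith normal form diag(1,1,1,1).

Now H_k = ker ∂_k / im ∂_{k+1}, so:

  H_0: rank C_0 − rank ∂_1 = 5 − 4 = 1, and the invariant factors of ∂_1 are all 1, so H_0 = Z.
  H_1: rank ker ∂_1 − rank ∂_2 = (6 − 4) − 0 = 2, and there is no ∂_2, so H_1 = Z^2.

As a check, the Euler characteristic is 5 − 6 = -1, which agrees with 1 − 2 = -1.
(K is a triangulation of a wedge of 2 circles.)

H_0 ≅ Z,  H_1 ≅ Z^2.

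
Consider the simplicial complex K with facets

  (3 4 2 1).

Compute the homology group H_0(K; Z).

H_0 = Z.

We work with the vertex ordering 1 < 2 < 3 < 4. The simplices of K, each written with vertices in increasing order, are:

  0-simplices (4): [1], [2], [3], [4]
  1-simplices (6): [1,2], [1,3], [1,4], [2,3], [2,4], [3,4]
  2-simplices (4): [1,2,3], [1,2,4], [1,3,4], [2,3,4]
  3-simplices (1): [1,2,3,4]

giving chain groups C_0 ≅ Z^4, C_1 ≅ Z^6, C_2 ≅ Z^4, C_3 ≅ Z^1.

The boundary map ∂_1: C_1 → C_0 maps an edge to its endpoints' difference, ∂[p,q] = q − p.
As a 4×6 matrix over Z this has rank 3, with invariant factors (1,1,1).

∂_2: C_2 → C_1 maps a triangle to the signed sum of its edges. For instance
  ∂[1,2,4] = [2,4] − [1,4] + [1,2],
  ∂[2,3,4] = [3,4] − [2,4] + [2,3].
As a 6×4 matrix over Z this has rank 3, with invariant factors (1,1,1).

The boundary map ∂_3: C_3 → C_2 sends each 3-simplex σ to the alternating sum Σ_i (−1)^i (σ with its i-th vertex removed). For instance
  ∂[1,2,3,4] = [2,3,4] − [1,3,4] + [1,2,4] − [1,2,3].
As a 4×1 matrix over Z this has rank 1, with invariant factors (1).

Now H_k = ker ∂_k / im ∂_{k+1}, so:

  H_0: rank C_0 − rank ∂_1 = 4 − 3 = 1, and the invariant factors of ∂_1 are all 1, so H_0 = Z.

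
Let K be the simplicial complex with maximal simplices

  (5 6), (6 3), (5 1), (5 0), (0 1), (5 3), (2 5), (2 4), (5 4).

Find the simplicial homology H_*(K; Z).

K has 7 vertices, 9 edges.
rank ∂_0 = 0, rank ∂_1 = 6 ⇒ b_0 = 7 − 0 − 6 = 1; all invariant factors of ∂_1 are 1 so no torsion. So H_0 = Z.
rank ∂_1 = 6, rank ∂_2 = 0 ⇒ b_1 = 9 − 6 − 0 = 3. So H_1 = Z^3.

H_0 = Z,  H_1 = Z^3.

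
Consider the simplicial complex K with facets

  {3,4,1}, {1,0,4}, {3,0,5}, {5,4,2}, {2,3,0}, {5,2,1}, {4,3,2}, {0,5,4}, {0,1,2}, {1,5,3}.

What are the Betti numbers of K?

We work with the vertex ordering 0 < 1 < 2 < 3 < 4 < 5. The simplices of K, each written with vertices in increasing order, are:

  0-simplices (6): [0], [1], [2], [3], [4], [5]
  1-simplices (15): [0,1], [0,2], [0,3], [0,4], [0,5], [1,2], [1,3], [1,4], [1,5], [2,3], [2,4], [2,5], [3,4], [3,5], [4,5]
  2-simplices (10): [0,1,2], [0,1,4], [0,2,3], [0,3,5], [0,4,5], [1,2,5], [1,3,4], [1,3,5], [2,3,4], [2,4,5]

Hence C_0 ≅ Z^6, C_1 ≅ Z^15, C_2 ≅ Z^10.

Boundary ∂_1: C_1 → C_0 maps an edge to its endpoints' difference, ∂[p,q] = q − p. For instance
  ∂[0,2] = [2] − [0].
This gives a 6×15 integer matrix of rank 5; reducing to Smith normal form yields diagonal entries (1,1,1,1,1).

The boundary map ∂_2: C_2 → C_1 sends each 2-simplex [p,q,r] to [q,r] − [p,r] + [p,q]. For instance
  ∂[1,2,5] = [2,5] − [1,5] + [1,2],
  ∂[0,4,5] = [4,5] − [0,5] + [0,4].
The resulting 15×10 matrix has rank 10, and its Smith normal form has invariant factors (1,1,1,1,1,1,1,1,1,2).

Now H_k = ker ∂_k / im ∂_{k+1}, so:

  H_0: rank C_0 − rank ∂_1 = 6 − 5 = 1, and the invariant factors of ∂_1 are all 1, so H_0 ≅ Z.
  H_1: rank ker ∂_1 − rank ∂_2 = (15 − 5) − 10 = 0, and ∂_2 has invariant factor 2 > 1, so H_1 ≅ Z/2.
  H_2: rank ker ∂_2 − rank ∂_3 = (10 − 10) − 0 = 0, and there is no ∂_3, so H_2 ≅ 0.

As a check, the Euler characteristic is 6 − 15 + 10 = 1, which agrees with 1 − 0 + 0 = 1.

Hence the Betti numbers are b_0 = 1, b_1 = 0, b_2 = 0.

b_0 = 1, b_1 = 0, b_2 = 0.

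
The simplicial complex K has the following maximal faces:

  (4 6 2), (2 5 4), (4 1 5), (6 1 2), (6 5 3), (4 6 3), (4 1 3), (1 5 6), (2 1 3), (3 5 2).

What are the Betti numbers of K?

b_0 = 1, b_1 = 0, b_2 = 0.

Order the vertices as 1 < 2 < 3 < 4 < 5 < 6. Listing each simplex with vertices in this order, K has dimension 2 with simplices:

  0-simplices (6): [1], [2], [3], [4], [5], [6]
  1-simplices (15): [1,2], [1,3], [1,4], [1,5], [1,6], [2,3], [2,4], [2,5], [2,6], [3,4], [3,5], [3,6], [4,5], [4,6], [5,6]
  2-simplices (10): [1,2,3], [1,2,6], [1,3,4], [1,4,5], [1,5,6], [2,3,5], [2,4,5], [2,4,6], [3,4,6], [3,5,6]

Hence C_0 ≅ Z^6, C_1 ≅ Z^15, C_2 ≅ Z^10.

Boundary ∂_1: C_1 → C_0 is given by ∂[p,q] = [q] − [p]. For instance
  ∂[2,5] = [5] − [2].
This gives a 6×15 integer matrix of rank 5; reducing to Smith normal form yields diagonal entries (1,1,1,1,1).

∂_2: C_2 → C_1 sends each 2-simplex [p,q,r] to [q,r] − [p,r] + [p,q]. For instance
  ∂[1,2,6] = [2,6] − [1,6] + [1,2],
  ∂[1,3,4] = [3,4] − [1,4] + [1,3].
As a 15×10 matrix over Z this has rank 10, with invariant factors (1,1,1,1,1,1,1,1,1,2).

Reading off H_k = ker ∂_k / im ∂_{k+1}:

  H_0: rank C_0 − rank ∂_1 = 6 − 5 = 1, and the invariant factors of ∂_1 are all 1, so H_0 = Z.
  H_1: rank ker ∂_1 − rank ∂_2 = (15 − 5) − 10 = 0, and ∂_2 has invariant factor 2 > 1, so H_1 = Z/2.
  H_2: rank ker ∂_2 − rank ∂_3 = (10 − 10) − 0 = 0, and there is no ∂_3, so H_2 = 0.

Hence the Betti numbers are b_0 = 1, b_1 = 0, b_2 = 0.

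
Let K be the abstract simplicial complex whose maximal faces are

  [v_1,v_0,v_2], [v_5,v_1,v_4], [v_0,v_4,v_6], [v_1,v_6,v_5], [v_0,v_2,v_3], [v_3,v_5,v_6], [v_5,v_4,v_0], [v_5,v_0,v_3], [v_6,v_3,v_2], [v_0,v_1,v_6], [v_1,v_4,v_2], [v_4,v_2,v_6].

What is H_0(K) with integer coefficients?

K has 7 vertices, 18 edges, 12 triangles.
rank ∂_0 = 0, rank ∂_1 = 6 ⇒ b_0 = 7 − 0 − 6 = 1; all invariant factors of ∂_1 are 1 so no torsion. So H_0 ≅ Z.

H_0 ≅ Z.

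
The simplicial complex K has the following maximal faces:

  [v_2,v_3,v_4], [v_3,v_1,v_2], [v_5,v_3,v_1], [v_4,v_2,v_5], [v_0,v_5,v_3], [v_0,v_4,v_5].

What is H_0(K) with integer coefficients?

Take the total order v_0 < v_1 < v_2 < v_3 < v_4 < v_5 on the vertex set. Then K (dimension 2) consists of the simplices:

  0-simplices (6): [v_0], [v_1], [v_2], [v_3], [v_4], [v_5]
  1-simplices (12): [v_0,v_3], [v_0,v_4], [v_0,v_5], [v_1,v_2], [v_1,v_3], [v_1,v_5], [v_2,v_3], [v_2,v_4], [v_2,v_5], [v_3,v_4], [v_3,v_5], [v_4,v_5]
  2-simplices (6): [v_0,v_3,v_5], [v_0,v_4,v_5], [v_1,v_2,v_3], [v_1,v_3,v_5], [v_2,v_3,v_4], [v_2,v_4,v_5]

giving chain groups C_0 ≅ Z^6, C_1 ≅ Z^12, C_2 ≅ Z^6.

∂_1: C_1 → C_0 maps an edge to its endpoints' difference, ∂[p,q] = q − p.
The resulting 6×12 matrix has rank 5, and its Smith normal form has invariant factors (1,1,1,1,1).

The boundary map ∂_2: C_2 → C_1 acts by ∂[p,q,r] = [q,r] − [p,r] + [p,q]. For instance
  ∂[v_1,v_2,v_3] = [v_2,v_3] − [v_1,v_3] + [v_1,v_2],
  ∂[v_0,v_3,v_5] = [v_3,v_5] − [v_0,v_5] + [v_0,v_3].
The 12×6 boundary matrix has rank 6 and Smith normal form diag(1,1,1,1,1,1).

From H_k ≅ ker(∂_k) / im(∂_{k+1}) we obtain:

  H_0: rank C_0 − rank ∂_1 = 6 − 5 = 1, and the invariant factors of ∂_1 are all 1, so H_0 ≅ Z.

H_0 = Z.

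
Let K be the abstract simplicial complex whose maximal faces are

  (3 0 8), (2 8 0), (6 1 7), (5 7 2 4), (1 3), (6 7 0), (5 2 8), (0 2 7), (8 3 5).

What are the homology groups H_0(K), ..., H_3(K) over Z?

We work with the vertex ordering 0 < 1 < 2 < 3 < 4 < 5 < 6 < 7 < 8. The simplices of K, each written with vertices in increasing order, are:

  0-simplices (9): [0], [1], [2], [3], [4], [5], [6], [7], [8]
  1-simplices (19): [0,2], [0,3], [0,6], [0,7], [0,8], [1,3], [1,6], [1,7], [2,4], [2,5], [2,7], [2,8], [3,5], [3,8], [4,5], [4,7], [5,7], [5,8], [6,7]
  2-simplices (11): [0,2,7], [0,2,8], [0,3,8], [0,6,7], [1,6,7], [2,4,5], [2,4,7], [2,5,7], [2,5,8], [3,5,8], [4,5,7]
  3-simplices (1): [2,4,5,7]

Hence C_0 ≅ Z^9, C_1 ≅ Z^19, C_2 ≅ Z^11, C_3 ≅ Z^1.

Boundary ∂_1: C_1 → C_0 sends each edge [p,q] (with p < q) to q − p. For instance
  ∂[5,8] = [8] − [5].
This gives a 9×19 integer matrix of rank 8; reducing to Smith normal form yields diagonal entries (1,1,1,1,1,1,1,1).

The boundary map ∂_2: C_2 → C_1 maps a triangle to the signed sum of its edges. For instance
  ∂[1,6,7] = [6,7] − [1,7] + [1,6],
  ∂[0,2,7] = [2,7] − [0,7] + [0,2].
The resulting 19×11 matrix has rank 10, and its Smith normal form has invariant factors (1,1,1,1,1,1,1,1,1,1).

The boundary map ∂_3: C_3 → C_2 sends each 3-simplex σ to the alternating sum Σ_i (−1)^i (σ with its i-th vertex removed). For instance
  ∂[2,4,5,7] = [4,5,7] − [2,5,7] + [2,4,7] − [2,4,5].
The 11×1 boundary matrix has rank 1 and Smith normal form diag(1).

Computing H_k = (kernel of ∂_k) / (image of ∂_{k+1}):

  H_0: rank C_0 − rank ∂_1 = 9 − 8 = 1, and the invariant factors of ∂_1 are all 1, so H_0 ≅ Z.
  H_1: rank ker ∂_1 − rank ∂_2 = (19 − 8) − 10 = 1, and the invariant factors of ∂_2 are all 1, so H_1 ≅ Z.
  H_2: rank ker ∂_2 − rank ∂_3 = (11 − 10) − 1 = 0, and the invariant factors of ∂_3 are all 1, so H_2 ≅ 0.
  H_3: rank ker ∂_3 − rank ∂_4 = (1 − 1) − 0 = 0, and there is no ∂_4, so H_3 ≅ 0.

As a check, the Euler characteristic is 9 − 19 + 11 − 1 = 0, which agrees with 1 − 1 + 0 − 0 = 0.

H_0 ≅ Z,  H_1 ≅ Z,  H_2 = 0,  H_3 = 0.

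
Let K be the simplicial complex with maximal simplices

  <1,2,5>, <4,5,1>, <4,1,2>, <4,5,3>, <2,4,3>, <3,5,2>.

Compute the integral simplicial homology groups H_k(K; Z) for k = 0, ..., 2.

H_0 ≅ Z,  H_1 = 0,  H_2 ≅ Z.

Order the vertices as 1 < 2 < 3 < 4 < 5. Listing each simplex with vertices in this order, K has dimension 2 with simplices:

  0-simplices (5): [1], [2], [3], [4], [5]
  1-simplices (9): [1,2], [1,4], [1,5], [2,3], [2,4], [2,5], [3,4], [3,5], [4,5]
  2-simplices (6): [1,2,4], [1,2,5], [1,4,5], [2,3,4], [2,3,5], [3,4,5]

so the chain groups are C_0 ≅ Z^5, C_1 ≅ Z^9, C_2 ≅ Z^6.

∂_1: C_1 → C_0 sends each edge [p,q] (with p < q) to q − p. For instance
  ∂[1,5] = [5] − [1].
The 5×9 boundary matrix has rank 4 and Smith normal form diag(1,1,1,1).

∂_2: C_2 → C_1 maps a triangle to the signed sum of its edges. For instance
  ∂[2,3,5] = [3,5] − [2,5] + [2,3],
  ∂[1,4,5] = [4,5] − [1,5] + [1,4].
As a 9×6 matrix over Z this has rank 5, with invariant factors (1,1,1,1,1).

From H_k ≅ ker(∂_k) / im(∂_{k+1}) we obtain:

  H_0: rank C_0 − rank ∂_1 = 5 − 4 = 1, and the invariant factors of ∂_1 are all 1, so H_0 ≅ Z.
  H_1: rank ker ∂_1 − rank ∂_2 = (9 − 4) − 5 = 0, and the invariant factors of ∂_2 are all 1, so H_1 ≅ 0.
  H_2: rank ker ∂_2 − rank ∂_3 = (6 − 5) − 0 = 1, and there is no ∂_3, so H_2 ≅ Z.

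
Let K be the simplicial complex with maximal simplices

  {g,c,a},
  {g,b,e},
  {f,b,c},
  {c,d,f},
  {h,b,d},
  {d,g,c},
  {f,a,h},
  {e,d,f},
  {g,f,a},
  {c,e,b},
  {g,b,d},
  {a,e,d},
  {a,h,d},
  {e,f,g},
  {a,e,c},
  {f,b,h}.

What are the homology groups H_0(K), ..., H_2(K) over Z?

Order the vertices as a < b < c < d < e < f < g < h. Listing each simplex with vertices in this order, K has dimension 2 with simplices:

  0-simplices (8): a, b, c, d, e, f, g, h
  1-simplices (24): ac, ad, ae, af, ag, ah, bc, bd, be, bf, bg, bh, cd, ce, cf, cg, de, df, dg, dh, ef, eg, fg, fh
  2-simplices (16): ace, acg, ade, adh, afg, afh, bce, bcf, bdg, bdh, beg, bfh, cdf, cdg, def, efg

so the chain groups are C_0 ≅ Z^8, C_1 ≅ Z^24, C_2 ≅ Z^16.

∂_1: C_1 → C_0 maps an edge to its endpoints' difference, ∂[p,q] = q − p. For instance
  ∂ag = g − a.
The resulting 8×24 matrix has rank 7, and its Smith normal form has invariant factors (1,1,1,1,1,1,1).

The boundary map ∂_2: C_2 → C_1 maps a triangle to the signed sum of its edges. For instance
  ∂def = ef − df + de,
  ∂bdg = dg − bg + bd.
The resulting 24×16 matrix has rank 15, and its Smith normal form has invariant factors (1,1,1,1,1,1,1,1,1,1,1,1,1,1,1).

Computing H_k = (kernel of ∂_k) / (image of ∂_{k+1}):

  H_0: rank C_0 − rank ∂_1 = 8 − 7 = 1, and the invariant factors of ∂_1 are all 1, so H_0 = Z.
  H_1: rank ker ∂_1 − rank ∂_2 = (24 − 7) − 15 = 2, and the invariant factors of ∂_2 are all 1, so H_1 = Z^2.
  H_2: rank ker ∂_2 − rank ∂_3 = (16 − 15) − 0 = 1, and there is no ∂_3, so H_2 = Z.

As a check, the Euler characteristic is 8 − 24 + 16 = 0, which agrees with 1 − 2 + 1 = 0.

H_0 ≅ Z,  H_1 ≅ Z^2,  H_2 ≅ Z.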